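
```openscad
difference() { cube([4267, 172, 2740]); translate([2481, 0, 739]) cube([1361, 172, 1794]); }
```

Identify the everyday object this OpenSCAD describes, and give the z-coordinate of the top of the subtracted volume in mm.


A wall with a window opening. The window head height is 2533 mm.

A wall with a rectangular opening subtracted — a window. Sill at z = 739, opening 1794 mm tall, so the head is at 739 + 1794 = 2533 mm.


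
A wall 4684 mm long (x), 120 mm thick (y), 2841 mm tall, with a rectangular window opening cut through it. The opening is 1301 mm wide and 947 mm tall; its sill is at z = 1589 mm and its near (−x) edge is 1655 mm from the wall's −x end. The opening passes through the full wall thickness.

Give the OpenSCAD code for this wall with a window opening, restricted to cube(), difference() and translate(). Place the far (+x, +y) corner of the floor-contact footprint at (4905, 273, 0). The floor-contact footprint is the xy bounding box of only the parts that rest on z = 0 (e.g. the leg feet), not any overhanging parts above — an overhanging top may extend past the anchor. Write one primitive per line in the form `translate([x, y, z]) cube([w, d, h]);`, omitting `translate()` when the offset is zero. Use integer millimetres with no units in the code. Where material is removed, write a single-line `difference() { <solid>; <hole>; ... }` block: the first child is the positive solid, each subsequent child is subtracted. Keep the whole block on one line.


difference() { translate([221, 153, 0]) cube([4684, 120, 2841]); translate([1876, 153, 1589]) cube([1301, 120, 947]); }


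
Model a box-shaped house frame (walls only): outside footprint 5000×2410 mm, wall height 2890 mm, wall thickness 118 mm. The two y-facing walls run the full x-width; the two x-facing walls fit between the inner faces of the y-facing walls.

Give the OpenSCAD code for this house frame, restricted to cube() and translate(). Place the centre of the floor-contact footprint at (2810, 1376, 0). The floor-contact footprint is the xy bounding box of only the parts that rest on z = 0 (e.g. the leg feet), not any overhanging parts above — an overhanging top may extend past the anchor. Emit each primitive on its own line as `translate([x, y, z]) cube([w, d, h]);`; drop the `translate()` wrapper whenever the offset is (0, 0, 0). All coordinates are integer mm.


translate([310, 171, 0]) cube([5000, 118, 2890]);
translate([310, 2463, 0]) cube([5000, 118, 2890]);
translate([310, 289, 0]) cube([118, 2174, 2890]);
translate([5192, 289, 0]) cube([118, 2174, 2890]);


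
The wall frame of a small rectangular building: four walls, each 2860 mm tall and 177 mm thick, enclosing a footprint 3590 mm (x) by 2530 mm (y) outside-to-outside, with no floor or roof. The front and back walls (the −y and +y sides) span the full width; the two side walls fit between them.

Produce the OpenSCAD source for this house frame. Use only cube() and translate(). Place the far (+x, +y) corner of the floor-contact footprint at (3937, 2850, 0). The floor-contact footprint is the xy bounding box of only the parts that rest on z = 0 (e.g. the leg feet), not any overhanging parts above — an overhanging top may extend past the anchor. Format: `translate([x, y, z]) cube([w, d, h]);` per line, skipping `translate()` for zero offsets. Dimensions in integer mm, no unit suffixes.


translate([347, 320, 0]) cube([3590, 177, 2860]);
translate([347, 2673, 0]) cube([3590, 177, 2860]);
translate([347, 497, 0]) cube([177, 2176, 2860]);
translate([3760, 497, 0]) cube([177, 2176, 2860]);


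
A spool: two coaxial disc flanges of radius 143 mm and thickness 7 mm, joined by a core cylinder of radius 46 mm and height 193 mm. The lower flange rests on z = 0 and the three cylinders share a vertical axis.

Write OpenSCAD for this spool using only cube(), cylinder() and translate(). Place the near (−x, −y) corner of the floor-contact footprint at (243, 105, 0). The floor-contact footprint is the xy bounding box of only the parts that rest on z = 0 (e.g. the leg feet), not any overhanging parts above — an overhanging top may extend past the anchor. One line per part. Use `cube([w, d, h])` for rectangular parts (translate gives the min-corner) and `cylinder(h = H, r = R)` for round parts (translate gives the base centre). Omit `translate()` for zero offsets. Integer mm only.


translate([386, 248, 0]) cylinder(h = 7, r = 143);
translate([386, 248, 7]) cylinder(h = 193, r = 46);
translate([386, 248, 200]) cylinder(h = 7, r = 143);


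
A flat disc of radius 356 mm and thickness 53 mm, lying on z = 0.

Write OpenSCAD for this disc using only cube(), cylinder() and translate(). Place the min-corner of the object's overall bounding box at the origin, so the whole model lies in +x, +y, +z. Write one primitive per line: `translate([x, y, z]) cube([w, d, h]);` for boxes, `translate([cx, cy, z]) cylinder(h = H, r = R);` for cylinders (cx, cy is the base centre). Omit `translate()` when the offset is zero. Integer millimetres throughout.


translate([356, 356, 0]) cylinder(h = 53, r = 356);


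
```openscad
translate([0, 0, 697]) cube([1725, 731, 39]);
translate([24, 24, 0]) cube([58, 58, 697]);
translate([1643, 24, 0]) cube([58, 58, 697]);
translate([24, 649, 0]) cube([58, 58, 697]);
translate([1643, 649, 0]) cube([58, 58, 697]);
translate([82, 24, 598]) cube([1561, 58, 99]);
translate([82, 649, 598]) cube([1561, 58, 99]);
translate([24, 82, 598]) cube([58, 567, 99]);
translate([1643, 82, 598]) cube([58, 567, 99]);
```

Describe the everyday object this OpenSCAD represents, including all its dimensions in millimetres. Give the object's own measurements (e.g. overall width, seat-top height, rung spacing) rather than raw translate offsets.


A table: top 1725 mm (x) × 731 mm (y), 39 mm thick, upper face at z = 736 mm, on four 58×58 mm square legs, each inset 24 mm from the nearest pair of top edges from z = 0 to the bottom of the top. Four apron rails, 58 mm thick and 99 mm tall, run between adjacent legs with their top edges flush with the underside of the top and their outer faces flush with the legs' outer faces.


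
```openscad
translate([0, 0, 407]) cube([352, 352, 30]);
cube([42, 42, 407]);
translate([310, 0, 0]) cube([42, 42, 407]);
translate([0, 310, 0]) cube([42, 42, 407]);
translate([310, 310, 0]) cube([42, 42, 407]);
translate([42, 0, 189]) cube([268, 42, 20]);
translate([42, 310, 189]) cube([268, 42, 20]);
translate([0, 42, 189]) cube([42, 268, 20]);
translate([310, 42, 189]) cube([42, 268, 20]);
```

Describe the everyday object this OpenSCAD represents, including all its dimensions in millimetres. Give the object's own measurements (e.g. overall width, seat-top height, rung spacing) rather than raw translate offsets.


A simple wooden stool: a rectangular seat 352 mm (x) by 352 mm (y), 30 mm thick, top face at z = 437 mm, on four square legs, each 42×42 mm in cross-section. The legs rest on z = 0, each flush with a corner of the seat. Four stretchers, 42 mm wide and 20 mm tall, connect adjacent legs with their undersides at z = 189 mm, each running between the inner faces of the legs it joins and aligned with the legs' outer faces on the other axis.


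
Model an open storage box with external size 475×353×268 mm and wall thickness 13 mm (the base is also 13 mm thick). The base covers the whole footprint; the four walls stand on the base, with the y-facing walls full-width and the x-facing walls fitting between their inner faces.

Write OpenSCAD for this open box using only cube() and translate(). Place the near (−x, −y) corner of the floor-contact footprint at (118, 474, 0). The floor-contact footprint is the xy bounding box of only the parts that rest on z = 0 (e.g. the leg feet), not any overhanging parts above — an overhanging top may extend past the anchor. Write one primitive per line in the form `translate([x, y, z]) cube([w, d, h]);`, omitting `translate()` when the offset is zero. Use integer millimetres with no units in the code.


translate([118, 474, 0]) cube([475, 353, 13]);
translate([118, 474, 13]) cube([475, 13, 255]);
translate([118, 814, 13]) cube([475, 13, 255]);
translate([118, 487, 13]) cube([13, 327, 255]);
translate([580, 487, 13]) cube([13, 327, 255]);


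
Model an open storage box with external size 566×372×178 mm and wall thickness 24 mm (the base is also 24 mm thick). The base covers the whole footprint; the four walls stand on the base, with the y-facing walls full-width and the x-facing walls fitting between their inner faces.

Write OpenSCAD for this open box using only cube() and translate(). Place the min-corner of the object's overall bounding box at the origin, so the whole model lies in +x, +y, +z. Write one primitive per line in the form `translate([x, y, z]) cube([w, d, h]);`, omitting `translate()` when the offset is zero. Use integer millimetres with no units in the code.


cube([566, 372, 24]);
translate([0, 0, 24]) cube([566, 24, 154]);
translate([0, 348, 24]) cube([566, 24, 154]);
translate([0, 24, 24]) cube([24, 324, 154]);
translate([542, 24, 24]) cube([24, 324, 154]);


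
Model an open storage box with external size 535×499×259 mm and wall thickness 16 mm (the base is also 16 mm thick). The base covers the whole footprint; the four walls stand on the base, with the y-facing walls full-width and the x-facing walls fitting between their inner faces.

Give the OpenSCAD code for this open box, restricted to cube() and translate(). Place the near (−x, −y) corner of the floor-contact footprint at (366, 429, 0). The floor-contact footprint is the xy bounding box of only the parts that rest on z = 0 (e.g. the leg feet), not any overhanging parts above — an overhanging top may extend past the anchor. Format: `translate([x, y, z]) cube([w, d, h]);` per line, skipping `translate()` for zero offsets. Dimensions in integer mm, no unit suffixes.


translate([366, 429, 0]) cube([535, 499, 16]);
translate([366, 429, 16]) cube([535, 16, 243]);
translate([366, 912, 16]) cube([535, 16, 243]);
translate([366, 445, 16]) cube([16, 467, 243]);
translate([885, 445, 16]) cube([16, 467, 243]);


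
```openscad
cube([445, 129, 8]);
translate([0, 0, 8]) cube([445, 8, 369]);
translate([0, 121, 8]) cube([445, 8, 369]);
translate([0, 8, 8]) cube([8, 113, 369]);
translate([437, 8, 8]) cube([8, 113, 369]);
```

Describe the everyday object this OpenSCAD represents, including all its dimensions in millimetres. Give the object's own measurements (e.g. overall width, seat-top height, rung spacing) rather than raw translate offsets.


An open-topped rectangular box: outside dimensions 445×129×377 mm, with a uniform wall and base thickness of 8 mm. The base is a full 445×129 slab on the floor; four walls sit on top of the base. The front and back walls (the −y and +y sides) span the full width; the two side walls fit between them.


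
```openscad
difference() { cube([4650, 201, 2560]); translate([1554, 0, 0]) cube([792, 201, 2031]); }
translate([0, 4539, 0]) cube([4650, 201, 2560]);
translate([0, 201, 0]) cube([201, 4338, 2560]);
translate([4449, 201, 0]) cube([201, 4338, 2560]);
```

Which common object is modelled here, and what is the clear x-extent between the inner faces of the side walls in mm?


A single room. The interior width is 4248 mm.

Four walls enclosing a rectangle with a door in the front wall — a room. Outside width 4650 minus two 201 mm walls gives 4248 mm.


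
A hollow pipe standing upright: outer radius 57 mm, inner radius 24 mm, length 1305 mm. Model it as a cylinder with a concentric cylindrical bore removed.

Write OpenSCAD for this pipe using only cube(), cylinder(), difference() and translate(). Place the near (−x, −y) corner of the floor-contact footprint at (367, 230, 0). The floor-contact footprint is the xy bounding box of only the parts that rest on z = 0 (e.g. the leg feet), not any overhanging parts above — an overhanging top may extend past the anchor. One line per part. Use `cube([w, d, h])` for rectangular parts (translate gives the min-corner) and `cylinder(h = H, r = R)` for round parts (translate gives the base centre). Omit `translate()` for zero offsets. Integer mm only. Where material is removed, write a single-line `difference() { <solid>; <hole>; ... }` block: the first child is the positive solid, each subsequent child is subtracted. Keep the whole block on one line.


difference() { translate([424, 287, 0]) cylinder(h = 1305, r = 57); translate([424, 287, 0]) cylinder(h = 1305, r = 24); }


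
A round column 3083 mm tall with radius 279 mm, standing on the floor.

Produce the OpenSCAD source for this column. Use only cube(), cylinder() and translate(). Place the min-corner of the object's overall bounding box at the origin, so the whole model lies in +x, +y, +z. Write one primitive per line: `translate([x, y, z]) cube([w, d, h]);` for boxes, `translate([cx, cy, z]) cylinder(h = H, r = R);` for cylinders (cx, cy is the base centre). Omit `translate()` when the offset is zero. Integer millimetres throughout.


translate([279, 279, 0]) cylinder(h = 3083, r = 279);


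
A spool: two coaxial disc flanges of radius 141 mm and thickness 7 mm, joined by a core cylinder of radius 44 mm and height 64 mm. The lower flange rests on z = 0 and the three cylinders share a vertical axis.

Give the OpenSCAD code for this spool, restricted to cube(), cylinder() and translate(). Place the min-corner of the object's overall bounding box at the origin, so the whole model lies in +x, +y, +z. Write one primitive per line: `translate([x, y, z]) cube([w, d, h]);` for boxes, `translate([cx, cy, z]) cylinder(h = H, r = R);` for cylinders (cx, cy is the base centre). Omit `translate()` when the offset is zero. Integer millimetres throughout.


translate([141, 141, 0]) cylinder(h = 7, r = 141);
translate([141, 141, 7]) cylinder(h = 64, r = 44);
translate([141, 141, 71]) cylinder(h = 7, r = 141);


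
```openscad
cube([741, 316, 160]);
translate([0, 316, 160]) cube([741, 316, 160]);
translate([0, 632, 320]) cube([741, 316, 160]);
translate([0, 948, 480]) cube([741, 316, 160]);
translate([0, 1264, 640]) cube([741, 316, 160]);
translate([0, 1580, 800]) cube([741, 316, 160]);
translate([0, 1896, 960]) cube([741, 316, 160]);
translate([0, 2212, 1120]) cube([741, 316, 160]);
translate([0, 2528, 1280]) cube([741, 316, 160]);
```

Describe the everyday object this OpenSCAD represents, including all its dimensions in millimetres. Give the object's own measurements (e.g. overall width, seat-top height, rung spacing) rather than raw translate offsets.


A straight staircase of 9 solid steps. Each step is 741 mm wide (x), 316 mm deep (y, the going) and 160 mm tall (the rise). The first step rests on the floor; each subsequent step sits one going further in +y and one rise higher in +z, directly behind and above the previous step with no overlap.


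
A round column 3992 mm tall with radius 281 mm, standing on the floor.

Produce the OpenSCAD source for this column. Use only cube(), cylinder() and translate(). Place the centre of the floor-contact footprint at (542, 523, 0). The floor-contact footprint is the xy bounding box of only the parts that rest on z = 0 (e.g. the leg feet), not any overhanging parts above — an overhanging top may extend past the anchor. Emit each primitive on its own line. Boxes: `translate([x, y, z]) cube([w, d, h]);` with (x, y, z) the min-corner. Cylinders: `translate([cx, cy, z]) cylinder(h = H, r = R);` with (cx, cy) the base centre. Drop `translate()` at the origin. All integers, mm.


translate([542, 523, 0]) cylinder(h = 3992, r = 281);


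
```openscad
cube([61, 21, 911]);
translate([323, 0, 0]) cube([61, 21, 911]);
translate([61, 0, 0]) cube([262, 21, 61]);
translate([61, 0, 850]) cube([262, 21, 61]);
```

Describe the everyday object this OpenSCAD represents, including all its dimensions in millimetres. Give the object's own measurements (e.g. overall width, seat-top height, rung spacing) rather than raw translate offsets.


A rectangular picture frame lying in the x–z plane (depth along y). The opening is 262 mm wide (x) by 789 mm tall (z), surrounded by a border 61 mm wide on all four sides. The frame is 21 mm deep and is made of two full-height vertical stiles with two horizontal rails fitted between them.


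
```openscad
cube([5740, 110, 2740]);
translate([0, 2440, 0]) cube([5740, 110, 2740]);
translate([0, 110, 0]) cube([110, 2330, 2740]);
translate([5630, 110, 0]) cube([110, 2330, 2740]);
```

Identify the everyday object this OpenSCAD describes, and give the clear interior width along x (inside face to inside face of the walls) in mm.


A house (or room) frame. The interior width is 5520 mm.

Four 2740 mm walls enclosing a rectangle with no floor or roof — a room or house frame. Outside width is 5740 mm and wall thickness is 110 mm, so the interior width is 5740 − 2 × 110 = 5520 mm.


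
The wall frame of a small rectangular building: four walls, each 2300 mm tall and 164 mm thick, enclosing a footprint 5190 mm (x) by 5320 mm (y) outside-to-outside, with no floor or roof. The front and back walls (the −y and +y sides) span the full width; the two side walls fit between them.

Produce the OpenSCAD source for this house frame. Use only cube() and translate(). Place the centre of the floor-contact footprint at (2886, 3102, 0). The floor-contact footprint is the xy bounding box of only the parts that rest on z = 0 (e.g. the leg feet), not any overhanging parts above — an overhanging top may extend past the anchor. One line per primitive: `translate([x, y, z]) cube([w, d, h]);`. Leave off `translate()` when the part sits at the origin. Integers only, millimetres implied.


translate([291, 442, 0]) cube([5190, 164, 2300]);
translate([291, 5598, 0]) cube([5190, 164, 2300]);
translate([291, 606, 0]) cube([164, 4992, 2300]);
translate([5317, 606, 0]) cube([164, 4992, 2300]);


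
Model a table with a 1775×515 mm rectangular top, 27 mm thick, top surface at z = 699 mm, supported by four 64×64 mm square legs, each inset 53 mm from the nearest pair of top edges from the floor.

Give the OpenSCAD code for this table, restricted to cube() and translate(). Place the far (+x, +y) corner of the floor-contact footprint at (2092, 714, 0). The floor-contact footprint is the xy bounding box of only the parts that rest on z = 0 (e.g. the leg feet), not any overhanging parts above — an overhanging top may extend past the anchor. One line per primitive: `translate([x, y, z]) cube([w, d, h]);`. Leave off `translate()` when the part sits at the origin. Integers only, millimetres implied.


translate([370, 252, 672]) cube([1775, 515, 27]);
translate([423, 305, 0]) cube([64, 64, 672]);
translate([2028, 305, 0]) cube([64, 64, 672]);
translate([423, 650, 0]) cube([64, 64, 672]);
translate([2028, 650, 0]) cube([64, 64, 672]);


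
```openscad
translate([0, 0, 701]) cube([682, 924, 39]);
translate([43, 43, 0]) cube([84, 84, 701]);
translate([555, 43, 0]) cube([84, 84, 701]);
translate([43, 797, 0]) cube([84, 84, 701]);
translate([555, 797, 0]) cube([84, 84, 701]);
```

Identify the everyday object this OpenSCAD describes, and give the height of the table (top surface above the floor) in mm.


A table. The table height is 740 mm.

A 682×924×39 slab sits at z = 701 on four 84 mm square posts — a table. The top surface is at 701 + 39 = 740 mm.


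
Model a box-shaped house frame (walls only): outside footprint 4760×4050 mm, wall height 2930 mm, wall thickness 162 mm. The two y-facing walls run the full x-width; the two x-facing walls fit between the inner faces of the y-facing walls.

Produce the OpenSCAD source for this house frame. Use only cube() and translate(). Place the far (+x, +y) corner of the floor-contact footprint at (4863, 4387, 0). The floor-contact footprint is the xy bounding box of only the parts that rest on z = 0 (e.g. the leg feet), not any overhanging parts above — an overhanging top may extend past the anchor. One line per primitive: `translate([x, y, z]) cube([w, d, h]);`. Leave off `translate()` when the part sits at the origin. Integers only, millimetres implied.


translate([103, 337, 0]) cube([4760, 162, 2930]);
translate([103, 4225, 0]) cube([4760, 162, 2930]);
translate([103, 499, 0]) cube([162, 3726, 2930]);
translate([4701, 499, 0]) cube([162, 3726, 2930]);


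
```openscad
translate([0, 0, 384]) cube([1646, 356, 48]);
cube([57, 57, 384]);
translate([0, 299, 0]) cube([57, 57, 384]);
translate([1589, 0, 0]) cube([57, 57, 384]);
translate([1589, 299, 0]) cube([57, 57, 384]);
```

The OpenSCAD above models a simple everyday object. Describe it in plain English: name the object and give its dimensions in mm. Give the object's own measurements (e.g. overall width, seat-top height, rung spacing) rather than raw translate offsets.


A bench: a 1646×356 mm seat slab, 48 mm thick, top at z = 432 mm, on four 57×57 mm square legs flush with the seat corners and standing on z = 0.


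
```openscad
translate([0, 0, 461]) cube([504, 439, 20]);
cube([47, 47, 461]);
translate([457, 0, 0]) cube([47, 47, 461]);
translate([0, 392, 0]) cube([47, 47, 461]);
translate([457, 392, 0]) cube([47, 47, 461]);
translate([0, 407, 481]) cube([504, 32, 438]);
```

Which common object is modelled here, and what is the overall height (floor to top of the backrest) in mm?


A chair. The overall height is 919 mm.

A slab on four corner posts with a tall panel at the back — a chair. The seat slab sits at z = 461 with thickness 20, and the 438 mm backrest starts at the seat top, so the overall height is 461 + 20 + 438 = 919 mm.


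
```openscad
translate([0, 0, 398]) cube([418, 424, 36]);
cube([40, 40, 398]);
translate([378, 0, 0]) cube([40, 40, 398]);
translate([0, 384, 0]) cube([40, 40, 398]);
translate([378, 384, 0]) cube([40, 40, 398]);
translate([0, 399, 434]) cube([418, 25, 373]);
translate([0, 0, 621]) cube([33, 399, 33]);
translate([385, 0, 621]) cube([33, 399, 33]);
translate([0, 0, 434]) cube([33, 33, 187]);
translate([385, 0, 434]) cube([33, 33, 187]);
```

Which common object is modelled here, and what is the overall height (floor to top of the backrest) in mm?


A chair. The overall height is 807 mm.

A slab on four corner posts with a tall panel at the back — a chair. The seat slab sits at z = 398 with thickness 36, and the 373 mm backrest starts at the seat top, so the overall height is 398 + 36 + 373 = 807 mm.


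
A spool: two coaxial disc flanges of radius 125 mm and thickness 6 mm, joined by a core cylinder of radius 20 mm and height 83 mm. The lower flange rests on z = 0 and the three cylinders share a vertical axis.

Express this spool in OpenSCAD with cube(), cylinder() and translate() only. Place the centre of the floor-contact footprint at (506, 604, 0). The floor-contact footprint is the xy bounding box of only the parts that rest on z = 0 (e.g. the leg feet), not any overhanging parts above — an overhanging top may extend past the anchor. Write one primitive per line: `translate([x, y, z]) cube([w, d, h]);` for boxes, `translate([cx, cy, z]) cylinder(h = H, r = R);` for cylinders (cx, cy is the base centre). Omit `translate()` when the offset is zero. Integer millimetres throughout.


translate([506, 604, 0]) cylinder(h = 6, r = 125);
translate([506, 604, 6]) cylinder(h = 83, r = 20);
translate([506, 604, 89]) cylinder(h = 6, r = 125);


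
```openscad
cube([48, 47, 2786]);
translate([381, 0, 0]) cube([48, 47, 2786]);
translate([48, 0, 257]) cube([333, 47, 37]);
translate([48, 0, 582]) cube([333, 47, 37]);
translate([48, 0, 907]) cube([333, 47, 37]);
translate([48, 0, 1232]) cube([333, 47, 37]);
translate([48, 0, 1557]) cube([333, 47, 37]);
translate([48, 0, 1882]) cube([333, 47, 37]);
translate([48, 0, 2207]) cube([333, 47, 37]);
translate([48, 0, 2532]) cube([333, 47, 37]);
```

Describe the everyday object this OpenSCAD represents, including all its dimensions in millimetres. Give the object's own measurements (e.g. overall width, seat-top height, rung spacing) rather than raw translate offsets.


A straight ladder. Two 48×47 mm vertical rails, 2786 mm tall, stand 429 mm apart (outside-to-outside) with their front faces coplanar on the −y side. 8 rungs, each 47 mm deep and 37 mm tall, span between the inner faces of the rails, front faces flush with the rails. The lowest rung's underside is at z = 257 mm and rungs are spaced 325 mm apart (underside to underside).


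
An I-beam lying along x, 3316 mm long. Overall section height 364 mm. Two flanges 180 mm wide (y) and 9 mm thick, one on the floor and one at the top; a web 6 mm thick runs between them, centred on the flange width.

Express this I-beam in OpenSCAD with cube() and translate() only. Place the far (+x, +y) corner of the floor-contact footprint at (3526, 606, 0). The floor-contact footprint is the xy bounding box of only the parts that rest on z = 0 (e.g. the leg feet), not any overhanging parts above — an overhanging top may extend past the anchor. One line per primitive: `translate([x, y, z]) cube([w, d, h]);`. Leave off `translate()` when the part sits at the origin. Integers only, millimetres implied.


translate([210, 426, 0]) cube([3316, 180, 9]);
translate([210, 513, 9]) cube([3316, 6, 346]);
translate([210, 426, 355]) cube([3316, 180, 9]);


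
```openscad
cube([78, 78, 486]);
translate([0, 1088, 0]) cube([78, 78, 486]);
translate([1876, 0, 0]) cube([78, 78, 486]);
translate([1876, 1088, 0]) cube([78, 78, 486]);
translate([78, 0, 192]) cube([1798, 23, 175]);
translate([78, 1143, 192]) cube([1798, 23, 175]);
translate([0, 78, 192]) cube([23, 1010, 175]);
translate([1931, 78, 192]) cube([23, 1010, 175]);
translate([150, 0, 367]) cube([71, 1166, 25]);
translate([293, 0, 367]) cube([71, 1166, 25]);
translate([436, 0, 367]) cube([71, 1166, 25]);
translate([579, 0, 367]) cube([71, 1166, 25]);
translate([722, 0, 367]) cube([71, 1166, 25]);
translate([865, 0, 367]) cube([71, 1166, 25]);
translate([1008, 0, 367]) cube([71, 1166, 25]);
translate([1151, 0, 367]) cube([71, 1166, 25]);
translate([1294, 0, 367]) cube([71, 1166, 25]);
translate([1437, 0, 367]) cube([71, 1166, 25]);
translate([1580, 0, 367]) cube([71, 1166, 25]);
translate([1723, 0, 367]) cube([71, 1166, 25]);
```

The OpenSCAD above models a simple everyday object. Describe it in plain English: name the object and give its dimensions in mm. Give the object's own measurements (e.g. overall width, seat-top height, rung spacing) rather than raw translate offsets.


A bed frame 1954 mm long (x) by 1166 mm wide (y). Four 78×78 mm corner posts, 486 mm tall, at the corners of the footprint. Four rails of 23 mm thickness and 175 mm height run between adjacent posts with their undersides at z = 192 mm, their outer faces flush with the outside of the frame (the two x-running rails run between the posts' inner faces; the two y-running rails run between the posts' inner faces). 12 slats, each 71 mm wide (x) and 25 mm thick, lie across the top of the two x-running rails, running the full 1166 mm width of the frame in y; along x they sit between the end posts with a 72 mm gap after the −x posts and between neighbouring slats, leaving 82 mm before the +x posts.


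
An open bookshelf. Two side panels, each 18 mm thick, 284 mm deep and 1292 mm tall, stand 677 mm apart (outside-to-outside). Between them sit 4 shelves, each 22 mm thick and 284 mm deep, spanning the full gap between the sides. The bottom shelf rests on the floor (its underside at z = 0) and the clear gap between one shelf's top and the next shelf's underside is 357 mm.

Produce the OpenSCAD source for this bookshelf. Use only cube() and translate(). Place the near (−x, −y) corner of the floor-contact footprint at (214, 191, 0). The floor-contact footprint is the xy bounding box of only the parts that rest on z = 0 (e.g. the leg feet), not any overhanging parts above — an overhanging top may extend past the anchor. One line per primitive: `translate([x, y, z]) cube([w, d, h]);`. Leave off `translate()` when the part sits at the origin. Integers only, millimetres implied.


translate([214, 191, 0]) cube([18, 284, 1292]);
translate([873, 191, 0]) cube([18, 284, 1292]);
translate([232, 191, 0]) cube([641, 284, 22]);
translate([232, 191, 379]) cube([641, 284, 22]);
translate([232, 191, 758]) cube([641, 284, 22]);
translate([232, 191, 1137]) cube([641, 284, 22]);


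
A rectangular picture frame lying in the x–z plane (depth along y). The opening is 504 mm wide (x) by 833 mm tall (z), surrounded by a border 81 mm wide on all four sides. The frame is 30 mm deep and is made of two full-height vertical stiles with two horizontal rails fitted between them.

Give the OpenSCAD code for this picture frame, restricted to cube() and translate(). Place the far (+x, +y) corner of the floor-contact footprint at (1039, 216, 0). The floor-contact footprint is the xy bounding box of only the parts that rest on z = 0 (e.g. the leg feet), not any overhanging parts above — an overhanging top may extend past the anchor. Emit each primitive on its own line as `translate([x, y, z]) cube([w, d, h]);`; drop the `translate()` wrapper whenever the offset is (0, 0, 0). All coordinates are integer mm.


translate([373, 186, 0]) cube([81, 30, 995]);
translate([958, 186, 0]) cube([81, 30, 995]);
translate([454, 186, 0]) cube([504, 30, 81]);
translate([454, 186, 914]) cube([504, 30, 81]);


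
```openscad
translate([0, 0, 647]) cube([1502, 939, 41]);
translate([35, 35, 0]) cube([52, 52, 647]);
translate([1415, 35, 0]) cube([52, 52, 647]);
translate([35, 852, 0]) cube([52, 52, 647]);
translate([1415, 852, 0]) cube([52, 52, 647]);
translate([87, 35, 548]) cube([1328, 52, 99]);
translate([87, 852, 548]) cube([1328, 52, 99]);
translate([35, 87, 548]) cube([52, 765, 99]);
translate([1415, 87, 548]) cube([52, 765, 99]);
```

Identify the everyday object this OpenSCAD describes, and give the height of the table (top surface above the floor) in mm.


A table. The table height is 688 mm.

A 1502×939×41 slab sits at z = 647 on four 52 mm square posts — a table. The top surface is at 647 + 41 = 688 mm.


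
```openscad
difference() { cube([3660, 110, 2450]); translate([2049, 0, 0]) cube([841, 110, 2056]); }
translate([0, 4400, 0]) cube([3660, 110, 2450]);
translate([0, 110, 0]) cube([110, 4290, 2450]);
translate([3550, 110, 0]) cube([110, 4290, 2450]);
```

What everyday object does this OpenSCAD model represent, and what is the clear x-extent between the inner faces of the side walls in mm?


A single room. The interior width is 3440 mm.

Four walls enclosing a rectangle with a door in the front wall — a room. Outside width 3660 minus two 110 mm walls gives 3440 mm.


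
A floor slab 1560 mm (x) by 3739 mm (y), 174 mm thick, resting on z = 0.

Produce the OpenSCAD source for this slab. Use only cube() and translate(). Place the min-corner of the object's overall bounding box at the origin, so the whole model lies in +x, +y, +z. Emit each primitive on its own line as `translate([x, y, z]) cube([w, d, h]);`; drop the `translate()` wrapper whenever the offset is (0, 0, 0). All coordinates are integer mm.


cube([1560, 3739, 174]);


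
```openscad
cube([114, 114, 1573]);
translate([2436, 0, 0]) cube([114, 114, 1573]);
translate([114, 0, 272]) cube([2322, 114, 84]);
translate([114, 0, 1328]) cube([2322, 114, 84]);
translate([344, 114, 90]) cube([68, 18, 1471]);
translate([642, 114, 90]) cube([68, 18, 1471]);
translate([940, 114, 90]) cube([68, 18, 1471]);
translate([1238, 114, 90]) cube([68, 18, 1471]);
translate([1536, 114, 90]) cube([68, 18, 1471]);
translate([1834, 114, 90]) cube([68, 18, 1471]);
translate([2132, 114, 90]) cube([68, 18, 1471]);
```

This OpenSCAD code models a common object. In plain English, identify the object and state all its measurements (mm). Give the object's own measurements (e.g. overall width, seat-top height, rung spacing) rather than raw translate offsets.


A fence section. Two 114×114 mm posts, 1573 mm tall, stand on the floor with a clear span of 2322 mm between their inner faces. Two horizontal rails of 114×84 mm section span the gap between the posts with their undersides at z = 272 mm and z = 1328 mm, flush with the posts' −y face. 7 pickets, each 68 mm wide, 18 mm thick and 1471 mm tall, are fixed to the +y face of the rails with their bottoms at z = 90 mm, spaced across the span with a 230 mm gap after the −x post and between neighbouring pickets, with 236 mm left before the +x post.


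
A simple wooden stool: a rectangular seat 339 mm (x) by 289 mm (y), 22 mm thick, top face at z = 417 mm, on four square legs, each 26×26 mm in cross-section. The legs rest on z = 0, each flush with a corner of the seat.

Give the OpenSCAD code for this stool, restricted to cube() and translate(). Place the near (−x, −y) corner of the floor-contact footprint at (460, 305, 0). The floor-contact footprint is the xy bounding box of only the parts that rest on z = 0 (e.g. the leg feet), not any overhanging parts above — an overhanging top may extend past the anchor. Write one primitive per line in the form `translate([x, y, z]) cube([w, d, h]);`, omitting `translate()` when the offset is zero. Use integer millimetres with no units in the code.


translate([460, 305, 395]) cube([339, 289, 22]);
translate([460, 305, 0]) cube([26, 26, 395]);
translate([773, 305, 0]) cube([26, 26, 395]);
translate([460, 568, 0]) cube([26, 26, 395]);
translate([773, 568, 0]) cube([26, 26, 395]);


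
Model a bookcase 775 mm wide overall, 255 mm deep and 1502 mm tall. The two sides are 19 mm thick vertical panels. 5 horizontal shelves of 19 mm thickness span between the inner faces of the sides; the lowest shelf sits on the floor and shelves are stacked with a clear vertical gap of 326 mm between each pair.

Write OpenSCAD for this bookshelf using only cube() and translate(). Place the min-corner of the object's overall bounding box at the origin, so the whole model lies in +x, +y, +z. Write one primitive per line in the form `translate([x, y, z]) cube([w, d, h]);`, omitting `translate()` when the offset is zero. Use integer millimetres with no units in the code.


cube([19, 255, 1502]);
translate([756, 0, 0]) cube([19, 255, 1502]);
translate([19, 0, 0]) cube([737, 255, 19]);
translate([19, 0, 345]) cube([737, 255, 19]);
translate([19, 0, 690]) cube([737, 255, 19]);
translate([19, 0, 1035]) cube([737, 255, 19]);
translate([19, 0, 1380]) cube([737, 255, 19]);


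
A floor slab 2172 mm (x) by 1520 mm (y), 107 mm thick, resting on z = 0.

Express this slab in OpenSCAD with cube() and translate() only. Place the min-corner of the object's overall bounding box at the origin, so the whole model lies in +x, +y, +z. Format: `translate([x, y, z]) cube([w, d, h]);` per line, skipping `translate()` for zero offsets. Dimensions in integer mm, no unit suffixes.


cube([2172, 1520, 107]);


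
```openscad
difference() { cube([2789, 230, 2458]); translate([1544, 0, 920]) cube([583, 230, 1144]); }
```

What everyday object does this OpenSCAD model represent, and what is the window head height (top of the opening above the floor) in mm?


A wall with a window opening. The window head height is 2064 mm.

A wall with a rectangular opening subtracted — a window. Sill at z = 920, opening 1144 mm tall, so the head is at 920 + 1144 = 2064 mm.


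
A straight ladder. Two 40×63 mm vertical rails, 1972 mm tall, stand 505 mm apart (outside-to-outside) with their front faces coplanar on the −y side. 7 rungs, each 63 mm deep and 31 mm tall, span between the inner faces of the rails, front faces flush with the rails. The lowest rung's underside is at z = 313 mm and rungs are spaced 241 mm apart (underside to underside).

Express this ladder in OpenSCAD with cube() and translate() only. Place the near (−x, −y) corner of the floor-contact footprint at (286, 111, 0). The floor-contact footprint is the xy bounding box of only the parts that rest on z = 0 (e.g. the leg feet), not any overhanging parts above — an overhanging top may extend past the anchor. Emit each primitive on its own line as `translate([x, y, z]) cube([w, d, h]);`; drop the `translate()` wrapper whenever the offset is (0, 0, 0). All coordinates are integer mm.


// rung span = 505 - 2*40 = 425
// rung[k] z = 313 + k*241
translate([286, 111, 0]) cube([40, 63, 1972]);
translate([751, 111, 0]) cube([40, 63, 1972]);
translate([326, 111, 313]) cube([425, 63, 31]);
translate([326, 111, 554]) cube([425, 63, 31]);
translate([326, 111, 795]) cube([425, 63, 31]);
translate([326, 111, 1036]) cube([425, 63, 31]);
translate([326, 111, 1277]) cube([425, 63, 31]);
translate([326, 111, 1518]) cube([425, 63, 31]);
translate([326, 111, 1759]) cube([425, 63, 31]);


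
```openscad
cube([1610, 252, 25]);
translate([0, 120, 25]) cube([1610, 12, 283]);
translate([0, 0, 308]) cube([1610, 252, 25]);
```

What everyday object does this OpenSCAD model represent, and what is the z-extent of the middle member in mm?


An I-beam. The web height is 283 mm.

Two wide flanges with a thin centred web — an I-beam. Overall 333 mm minus two 25 mm flanges gives a web of 333 − 2·25 = 283 mm.


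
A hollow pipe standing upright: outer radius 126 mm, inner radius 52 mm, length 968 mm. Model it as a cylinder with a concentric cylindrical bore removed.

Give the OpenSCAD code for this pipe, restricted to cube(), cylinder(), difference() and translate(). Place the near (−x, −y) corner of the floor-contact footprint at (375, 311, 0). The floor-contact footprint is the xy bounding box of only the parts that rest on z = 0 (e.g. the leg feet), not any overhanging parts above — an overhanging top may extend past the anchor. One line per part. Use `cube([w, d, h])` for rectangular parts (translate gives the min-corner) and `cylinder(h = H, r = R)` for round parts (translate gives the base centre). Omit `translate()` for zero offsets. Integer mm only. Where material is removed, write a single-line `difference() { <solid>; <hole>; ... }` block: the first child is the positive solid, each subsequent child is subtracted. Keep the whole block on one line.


difference() { translate([501, 437, 0]) cylinder(h = 968, r = 126); translate([501, 437, 0]) cylinder(h = 968, r = 52); }


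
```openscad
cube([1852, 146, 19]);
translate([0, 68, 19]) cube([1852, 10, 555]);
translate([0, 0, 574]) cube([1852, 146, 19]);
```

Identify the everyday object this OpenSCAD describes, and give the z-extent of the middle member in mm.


An I-beam. The web height is 555 mm.

Two wide flanges with a thin centred web — an I-beam. Overall 593 mm minus two 19 mm flanges gives a web of 593 − 2·19 = 555 mm.


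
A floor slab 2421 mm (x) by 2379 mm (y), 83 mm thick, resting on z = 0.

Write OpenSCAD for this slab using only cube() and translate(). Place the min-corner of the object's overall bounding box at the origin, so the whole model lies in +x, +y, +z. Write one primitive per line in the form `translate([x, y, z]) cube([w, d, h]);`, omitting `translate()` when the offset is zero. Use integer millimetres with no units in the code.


cube([2421, 2379, 83]);


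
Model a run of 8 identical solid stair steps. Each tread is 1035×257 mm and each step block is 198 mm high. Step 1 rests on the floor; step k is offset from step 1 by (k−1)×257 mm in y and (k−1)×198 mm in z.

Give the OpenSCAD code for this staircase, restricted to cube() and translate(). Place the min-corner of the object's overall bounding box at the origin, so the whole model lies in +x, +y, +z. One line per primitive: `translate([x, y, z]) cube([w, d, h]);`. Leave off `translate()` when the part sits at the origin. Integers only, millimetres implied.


cube([1035, 257, 198]);
translate([0, 257, 198]) cube([1035, 257, 198]);
translate([0, 514, 396]) cube([1035, 257, 198]);
translate([0, 771, 594]) cube([1035, 257, 198]);
translate([0, 1028, 792]) cube([1035, 257, 198]);
translate([0, 1285, 990]) cube([1035, 257, 198]);
translate([0, 1542, 1188]) cube([1035, 257, 198]);
translate([0, 1799, 1386]) cube([1035, 257, 198]);


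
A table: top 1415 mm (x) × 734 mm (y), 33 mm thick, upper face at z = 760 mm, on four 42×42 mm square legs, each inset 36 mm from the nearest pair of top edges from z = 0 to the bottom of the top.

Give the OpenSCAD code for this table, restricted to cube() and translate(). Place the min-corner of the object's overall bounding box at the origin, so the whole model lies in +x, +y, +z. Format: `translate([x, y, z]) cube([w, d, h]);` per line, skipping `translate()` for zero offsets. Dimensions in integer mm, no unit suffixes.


translate([0, 0, 727]) cube([1415, 734, 33]);
translate([36, 36, 0]) cube([42, 42, 727]);
translate([1337, 36, 0]) cube([42, 42, 727]);
translate([36, 656, 0]) cube([42, 42, 727]);
translate([1337, 656, 0]) cube([42, 42, 727]);
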